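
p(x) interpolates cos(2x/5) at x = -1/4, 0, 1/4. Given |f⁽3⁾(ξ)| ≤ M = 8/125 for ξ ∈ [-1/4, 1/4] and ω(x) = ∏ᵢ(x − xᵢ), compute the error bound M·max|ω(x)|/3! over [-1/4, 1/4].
sqrt(3)/27000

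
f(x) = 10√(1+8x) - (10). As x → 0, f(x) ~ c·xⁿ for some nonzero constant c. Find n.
1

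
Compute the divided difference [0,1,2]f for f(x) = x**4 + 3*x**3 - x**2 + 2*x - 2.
15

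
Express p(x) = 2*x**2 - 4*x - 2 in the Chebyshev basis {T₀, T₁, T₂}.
-T₀ + (-4)T₁ + T₂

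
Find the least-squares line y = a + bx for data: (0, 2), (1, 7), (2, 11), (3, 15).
a = 23/10, b = 43/10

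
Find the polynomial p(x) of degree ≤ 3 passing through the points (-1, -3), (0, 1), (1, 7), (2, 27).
2*x**3 + x**2 + 3*x + 1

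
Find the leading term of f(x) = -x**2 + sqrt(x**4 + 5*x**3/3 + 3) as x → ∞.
5*x/6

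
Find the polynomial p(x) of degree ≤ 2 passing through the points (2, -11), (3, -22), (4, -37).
-2*x**2 - x - 1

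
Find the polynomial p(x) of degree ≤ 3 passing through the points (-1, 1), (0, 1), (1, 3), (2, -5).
-2*x**3 + x**2 + 3*x + 1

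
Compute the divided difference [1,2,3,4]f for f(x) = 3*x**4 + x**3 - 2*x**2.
31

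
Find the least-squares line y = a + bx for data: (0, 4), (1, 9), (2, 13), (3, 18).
a = 41/10, b = 23/5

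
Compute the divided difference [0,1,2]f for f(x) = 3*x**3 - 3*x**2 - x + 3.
6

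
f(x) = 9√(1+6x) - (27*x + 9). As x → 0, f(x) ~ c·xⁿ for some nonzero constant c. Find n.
2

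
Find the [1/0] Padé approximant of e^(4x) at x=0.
4*x + 1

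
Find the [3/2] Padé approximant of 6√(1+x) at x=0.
(3*x**3/16 + 27*x**2/8 + 9*x + 6)/(3*x**2/16 + x + 1)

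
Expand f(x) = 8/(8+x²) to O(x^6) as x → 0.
1 - x**2/8 + x**4/64 + O(x**6)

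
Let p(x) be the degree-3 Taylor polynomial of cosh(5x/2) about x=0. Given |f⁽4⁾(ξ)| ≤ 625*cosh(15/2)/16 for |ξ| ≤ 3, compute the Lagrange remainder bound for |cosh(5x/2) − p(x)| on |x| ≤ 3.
16875*cosh(15/2)/128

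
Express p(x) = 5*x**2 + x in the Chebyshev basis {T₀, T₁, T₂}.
(5/2)T₀ + T₁ + (5/2)T₂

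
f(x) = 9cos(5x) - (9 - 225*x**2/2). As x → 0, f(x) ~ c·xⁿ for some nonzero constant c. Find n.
4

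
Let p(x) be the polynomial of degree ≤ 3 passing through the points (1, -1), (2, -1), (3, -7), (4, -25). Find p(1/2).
-11/8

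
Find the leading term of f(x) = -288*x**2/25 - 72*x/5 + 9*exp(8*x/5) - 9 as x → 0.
768*x**3/125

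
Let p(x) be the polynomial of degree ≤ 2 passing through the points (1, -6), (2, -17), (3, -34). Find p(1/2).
-11/4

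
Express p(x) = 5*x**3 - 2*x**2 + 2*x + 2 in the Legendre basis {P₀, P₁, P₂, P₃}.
(4/3)P₀ + (5)P₁ + (-4/3)P₂ + (2)P₃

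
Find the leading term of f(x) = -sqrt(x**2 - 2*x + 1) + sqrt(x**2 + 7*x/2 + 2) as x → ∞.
11/4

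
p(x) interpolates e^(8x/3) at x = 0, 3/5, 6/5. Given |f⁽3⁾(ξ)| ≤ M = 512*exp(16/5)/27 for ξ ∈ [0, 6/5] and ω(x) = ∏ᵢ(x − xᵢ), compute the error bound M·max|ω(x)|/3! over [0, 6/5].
512*sqrt(3)*exp(16/5)/3375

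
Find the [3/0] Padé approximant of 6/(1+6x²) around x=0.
6 - 36*x**2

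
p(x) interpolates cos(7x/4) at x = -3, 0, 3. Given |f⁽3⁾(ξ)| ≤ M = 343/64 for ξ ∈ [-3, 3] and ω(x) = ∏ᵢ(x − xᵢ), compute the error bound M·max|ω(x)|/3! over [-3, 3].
343*sqrt(3)/64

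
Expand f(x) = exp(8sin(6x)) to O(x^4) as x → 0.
1 + 48*x + 1152*x**2 + 18144*x**3 + O(x**4)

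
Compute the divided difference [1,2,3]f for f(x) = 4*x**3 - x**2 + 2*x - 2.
23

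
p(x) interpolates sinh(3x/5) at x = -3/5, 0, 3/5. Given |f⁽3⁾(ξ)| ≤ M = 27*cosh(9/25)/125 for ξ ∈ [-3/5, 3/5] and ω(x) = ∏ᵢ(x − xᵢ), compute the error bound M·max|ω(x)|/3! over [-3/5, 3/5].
27*sqrt(3)*cosh(9/25)/15625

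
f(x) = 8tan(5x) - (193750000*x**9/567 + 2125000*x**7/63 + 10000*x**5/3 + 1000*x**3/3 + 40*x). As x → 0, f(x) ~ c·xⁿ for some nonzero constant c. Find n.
11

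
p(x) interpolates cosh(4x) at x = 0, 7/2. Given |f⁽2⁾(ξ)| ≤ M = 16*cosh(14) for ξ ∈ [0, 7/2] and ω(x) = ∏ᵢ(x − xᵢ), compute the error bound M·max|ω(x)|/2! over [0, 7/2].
49*cosh(14)/2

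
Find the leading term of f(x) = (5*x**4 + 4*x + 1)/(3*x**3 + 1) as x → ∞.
5*x/3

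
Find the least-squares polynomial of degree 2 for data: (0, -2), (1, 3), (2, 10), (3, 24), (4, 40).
-13/7 + (31/14)x + (29/14)x²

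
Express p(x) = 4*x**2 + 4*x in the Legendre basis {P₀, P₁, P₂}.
(4/3)P₀ + (4)P₁ + (8/3)P₂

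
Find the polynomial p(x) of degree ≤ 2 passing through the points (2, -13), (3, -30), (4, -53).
-3*x**2 - 2*x + 3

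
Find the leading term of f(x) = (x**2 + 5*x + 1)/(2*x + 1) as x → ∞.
x/2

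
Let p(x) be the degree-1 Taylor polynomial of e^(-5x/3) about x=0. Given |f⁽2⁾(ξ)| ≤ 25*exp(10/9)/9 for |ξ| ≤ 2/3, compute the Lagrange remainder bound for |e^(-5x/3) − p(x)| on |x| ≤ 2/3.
50*exp(10/9)/81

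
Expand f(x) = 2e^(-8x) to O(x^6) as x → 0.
2 - 16*x + 64*x**2 - 512*x**3/3 + 1024*x**4/3 - 8192*x**5/15 + O(x**6)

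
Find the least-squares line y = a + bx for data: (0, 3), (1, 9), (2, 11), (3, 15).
a = 19/5, b = 19/5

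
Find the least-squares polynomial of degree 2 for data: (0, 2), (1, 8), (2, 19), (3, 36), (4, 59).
74/35 + (97/35)x + (20/7)x²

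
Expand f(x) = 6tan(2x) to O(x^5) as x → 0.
12*x + 16*x**3 + O(x**5)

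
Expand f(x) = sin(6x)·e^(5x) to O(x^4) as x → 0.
6*x + 30*x**2 + 39*x**3 + O(x**4)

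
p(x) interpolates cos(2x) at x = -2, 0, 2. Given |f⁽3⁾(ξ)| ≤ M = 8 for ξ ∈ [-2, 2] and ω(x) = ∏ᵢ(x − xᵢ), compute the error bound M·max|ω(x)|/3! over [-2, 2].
64*sqrt(3)/27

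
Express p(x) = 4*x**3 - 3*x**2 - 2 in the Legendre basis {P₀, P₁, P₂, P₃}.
(-3)P₀ + (12/5)P₁ + (-2)P₂ + (8/5)P₃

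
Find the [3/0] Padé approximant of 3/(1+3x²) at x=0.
3 - 9*x**2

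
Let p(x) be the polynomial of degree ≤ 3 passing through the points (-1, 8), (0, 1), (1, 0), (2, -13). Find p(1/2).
7/8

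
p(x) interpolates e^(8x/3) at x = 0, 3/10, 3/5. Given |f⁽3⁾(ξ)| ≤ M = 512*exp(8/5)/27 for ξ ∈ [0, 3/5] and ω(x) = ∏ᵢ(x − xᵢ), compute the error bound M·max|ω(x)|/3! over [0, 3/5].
64*sqrt(3)*exp(8/5)/3375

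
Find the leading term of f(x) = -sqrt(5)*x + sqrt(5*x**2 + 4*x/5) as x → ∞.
2*sqrt(5)/25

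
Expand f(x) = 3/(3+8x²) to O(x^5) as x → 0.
1 - 8*x**2/3 + 64*x**4/9 + O(x**5)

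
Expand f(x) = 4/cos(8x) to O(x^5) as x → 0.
4 + 128*x**2 + 10240*x**4/3 + O(x**5)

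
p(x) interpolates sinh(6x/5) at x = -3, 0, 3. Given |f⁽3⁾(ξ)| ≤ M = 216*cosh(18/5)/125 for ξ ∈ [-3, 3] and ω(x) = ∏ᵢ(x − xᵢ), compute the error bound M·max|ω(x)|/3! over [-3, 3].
216*sqrt(3)*cosh(18/5)/125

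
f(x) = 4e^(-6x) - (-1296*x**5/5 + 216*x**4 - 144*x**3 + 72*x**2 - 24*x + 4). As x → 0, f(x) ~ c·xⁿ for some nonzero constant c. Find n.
6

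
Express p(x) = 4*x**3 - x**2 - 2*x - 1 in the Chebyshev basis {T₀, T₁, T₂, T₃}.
(-3/2)T₀ + T₁ + (-1/2)T₂ + T₃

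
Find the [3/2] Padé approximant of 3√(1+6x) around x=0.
(81*x**3/4 + 243*x**2/4 + 27*x + 3)/(27*x**2/4 + 6*x + 1)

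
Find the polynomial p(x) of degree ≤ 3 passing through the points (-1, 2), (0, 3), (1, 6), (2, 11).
x**2 + 2*x + 3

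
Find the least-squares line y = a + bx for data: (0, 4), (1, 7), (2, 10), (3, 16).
a = 17/5, b = 39/10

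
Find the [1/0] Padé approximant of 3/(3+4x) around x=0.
1 - 4*x/3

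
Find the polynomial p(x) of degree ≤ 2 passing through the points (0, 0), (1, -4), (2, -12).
-2*x**2 - 2*x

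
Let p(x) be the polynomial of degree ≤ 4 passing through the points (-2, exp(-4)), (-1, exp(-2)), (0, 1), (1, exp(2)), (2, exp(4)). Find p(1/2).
(-20*exp(2) + 3 + 5*(-exp(4) + 18 + 12*exp(2))*exp(4))*exp(-4)/128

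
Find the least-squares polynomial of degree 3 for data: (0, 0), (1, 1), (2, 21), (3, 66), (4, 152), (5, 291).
-17/63 + (-326/189)x + (239/126)x² + (109/54)x³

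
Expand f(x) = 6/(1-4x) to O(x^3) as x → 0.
6 + 24*x + 96*x**2 + O(x**3)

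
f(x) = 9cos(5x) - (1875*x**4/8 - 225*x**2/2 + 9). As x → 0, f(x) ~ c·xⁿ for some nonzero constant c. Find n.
6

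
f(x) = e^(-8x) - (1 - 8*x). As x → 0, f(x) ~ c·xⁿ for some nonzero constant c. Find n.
2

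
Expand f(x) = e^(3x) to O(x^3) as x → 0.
1 + 3*x + 9*x**2/2 + O(x**3)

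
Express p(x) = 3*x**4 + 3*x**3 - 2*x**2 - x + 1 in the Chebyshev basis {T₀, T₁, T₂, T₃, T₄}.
(9/8)T₀ + (5/4)T₁ + (1/2)T₂ + (3/4)T₃ + (3/8)T₄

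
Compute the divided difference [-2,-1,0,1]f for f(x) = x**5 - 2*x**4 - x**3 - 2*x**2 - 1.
8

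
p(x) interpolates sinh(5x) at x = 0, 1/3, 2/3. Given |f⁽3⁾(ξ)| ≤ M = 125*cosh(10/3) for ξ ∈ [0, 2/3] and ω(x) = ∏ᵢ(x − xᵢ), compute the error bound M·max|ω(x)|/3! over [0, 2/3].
125*sqrt(3)*cosh(10/3)/729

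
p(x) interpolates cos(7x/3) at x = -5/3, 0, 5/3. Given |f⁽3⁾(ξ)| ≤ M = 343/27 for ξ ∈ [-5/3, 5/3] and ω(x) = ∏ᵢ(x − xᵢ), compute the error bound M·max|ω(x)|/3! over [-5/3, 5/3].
42875*sqrt(3)/19683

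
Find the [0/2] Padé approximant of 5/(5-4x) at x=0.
1/(1 - 4*x/5)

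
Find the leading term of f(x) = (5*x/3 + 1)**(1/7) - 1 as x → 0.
5*x/21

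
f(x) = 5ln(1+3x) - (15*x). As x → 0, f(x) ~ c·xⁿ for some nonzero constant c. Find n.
2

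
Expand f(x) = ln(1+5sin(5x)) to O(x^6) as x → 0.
25*x - 625*x**2/2 + 30625*x**3/6 - 1140625*x**4/12 + 45315625*x**5/24 + O(x**6)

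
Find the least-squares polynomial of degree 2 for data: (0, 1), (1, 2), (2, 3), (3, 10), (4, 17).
41/35 + (-8/7)x + (9/7)x²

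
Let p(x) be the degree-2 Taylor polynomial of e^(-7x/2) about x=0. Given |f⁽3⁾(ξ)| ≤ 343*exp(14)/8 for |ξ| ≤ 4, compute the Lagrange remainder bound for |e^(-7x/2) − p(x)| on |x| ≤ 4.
1372*exp(14)/3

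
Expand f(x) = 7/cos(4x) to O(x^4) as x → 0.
7 + 56*x**2 + O(x**4)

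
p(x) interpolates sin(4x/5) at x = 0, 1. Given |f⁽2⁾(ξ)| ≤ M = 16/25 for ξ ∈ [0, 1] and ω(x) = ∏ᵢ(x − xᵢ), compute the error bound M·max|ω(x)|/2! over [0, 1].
2/25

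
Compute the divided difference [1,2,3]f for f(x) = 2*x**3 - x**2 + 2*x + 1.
11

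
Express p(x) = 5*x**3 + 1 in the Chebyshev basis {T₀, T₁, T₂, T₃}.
T₀ + (15/4)T₁ + (5/4)T₃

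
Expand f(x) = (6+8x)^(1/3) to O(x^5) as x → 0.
6**(1/3) + 4*6**(1/3)*x/9 - 16*6**(1/3)*x**2/81 + 320*6**(1/3)*x**3/2187 - 2560*6**(1/3)*x**4/19683 + O(x**5)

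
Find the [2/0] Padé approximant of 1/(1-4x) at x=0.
16*x**2 + 4*x + 1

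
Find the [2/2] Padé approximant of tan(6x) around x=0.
6*x/(1 - 12*x**2)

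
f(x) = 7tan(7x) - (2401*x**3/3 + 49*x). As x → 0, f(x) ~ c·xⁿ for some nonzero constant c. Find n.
5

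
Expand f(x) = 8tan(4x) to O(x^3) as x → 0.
32*x + O(x**3)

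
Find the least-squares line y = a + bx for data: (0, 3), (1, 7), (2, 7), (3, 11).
a = 17/5, b = 12/5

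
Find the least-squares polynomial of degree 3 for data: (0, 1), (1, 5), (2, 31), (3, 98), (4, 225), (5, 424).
11/9 + (-161/54)x + (119/36)x² + (307/108)x³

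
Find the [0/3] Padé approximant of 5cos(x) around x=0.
5/(x**2/2 + 1)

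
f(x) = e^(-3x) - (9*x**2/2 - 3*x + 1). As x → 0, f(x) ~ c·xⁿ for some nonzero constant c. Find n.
3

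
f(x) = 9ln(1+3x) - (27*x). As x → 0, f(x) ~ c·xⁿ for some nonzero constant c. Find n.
2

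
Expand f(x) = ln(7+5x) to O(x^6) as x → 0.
log(7) + 5*x/7 - 25*x**2/98 + 125*x**3/1029 - 625*x**4/9604 + 625*x**5/16807 + O(x**6)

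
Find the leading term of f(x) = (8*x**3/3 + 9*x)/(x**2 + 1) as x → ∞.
8*x/3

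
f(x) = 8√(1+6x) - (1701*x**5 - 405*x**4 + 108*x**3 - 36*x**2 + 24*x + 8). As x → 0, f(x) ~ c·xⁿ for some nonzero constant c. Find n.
6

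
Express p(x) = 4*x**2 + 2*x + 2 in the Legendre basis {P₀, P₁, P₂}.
(10/3)P₀ + (2)P₁ + (8/3)P₂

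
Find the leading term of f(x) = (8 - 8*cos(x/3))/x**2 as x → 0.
4/9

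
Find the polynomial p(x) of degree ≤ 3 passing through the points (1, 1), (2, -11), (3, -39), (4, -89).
-x**3 - 2*x**2 + x + 3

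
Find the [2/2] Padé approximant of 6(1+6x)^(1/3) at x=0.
(56*x**2 + 42*x + 6)/(10*x**2/3 + 5*x + 1)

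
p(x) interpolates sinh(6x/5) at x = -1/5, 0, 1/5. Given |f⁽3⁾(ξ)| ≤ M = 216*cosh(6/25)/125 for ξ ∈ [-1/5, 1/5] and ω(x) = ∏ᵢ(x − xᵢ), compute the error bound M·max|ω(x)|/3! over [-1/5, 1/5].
8*sqrt(3)*cosh(6/25)/15625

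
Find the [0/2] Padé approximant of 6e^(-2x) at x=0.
6/(2*x**2 + 2*x + 1)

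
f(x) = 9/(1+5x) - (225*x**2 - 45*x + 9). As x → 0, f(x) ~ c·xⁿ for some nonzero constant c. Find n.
3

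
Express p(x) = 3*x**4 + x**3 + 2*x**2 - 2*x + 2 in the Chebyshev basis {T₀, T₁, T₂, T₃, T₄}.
(33/8)T₀ + (-5/4)T₁ + (5/2)T₂ + (1/4)T₃ + (3/8)T₄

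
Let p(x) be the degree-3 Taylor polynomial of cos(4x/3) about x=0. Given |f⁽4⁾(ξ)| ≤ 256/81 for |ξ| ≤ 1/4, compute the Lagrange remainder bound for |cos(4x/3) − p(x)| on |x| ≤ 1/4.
1/1944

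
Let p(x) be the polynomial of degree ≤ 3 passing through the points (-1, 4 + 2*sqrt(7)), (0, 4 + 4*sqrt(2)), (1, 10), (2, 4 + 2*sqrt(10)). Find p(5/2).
-73/8 - 5*sqrt(7)/8 + 21*sqrt(2)/4 + 35*sqrt(10)/8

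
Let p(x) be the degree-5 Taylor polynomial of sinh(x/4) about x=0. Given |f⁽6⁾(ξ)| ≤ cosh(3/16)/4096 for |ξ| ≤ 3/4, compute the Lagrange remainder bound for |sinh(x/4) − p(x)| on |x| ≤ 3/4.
81*cosh(3/16)/1342177280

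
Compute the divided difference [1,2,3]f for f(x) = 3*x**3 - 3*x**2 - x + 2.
15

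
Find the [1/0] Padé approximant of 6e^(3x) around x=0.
18*x + 6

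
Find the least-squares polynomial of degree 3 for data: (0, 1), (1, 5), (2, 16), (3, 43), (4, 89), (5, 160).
8/7 + (5/6)x + (45/28)x² + (11/12)x³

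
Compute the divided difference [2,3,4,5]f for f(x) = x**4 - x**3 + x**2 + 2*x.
13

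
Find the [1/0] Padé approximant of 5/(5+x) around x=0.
1 - x/5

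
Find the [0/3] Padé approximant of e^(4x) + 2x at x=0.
1/(-392*x**3/3 + 28*x**2 - 6*x + 1)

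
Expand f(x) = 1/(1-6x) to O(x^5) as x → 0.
1 + 6*x + 36*x**2 + 216*x**3 + 1296*x**4 + O(x**5)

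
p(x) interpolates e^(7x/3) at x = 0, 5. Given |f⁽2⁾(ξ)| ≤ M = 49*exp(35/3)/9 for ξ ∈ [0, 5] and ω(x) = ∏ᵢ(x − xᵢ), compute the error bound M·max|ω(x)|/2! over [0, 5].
1225*exp(35/3)/72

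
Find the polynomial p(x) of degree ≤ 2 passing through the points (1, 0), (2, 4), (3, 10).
x**2 + x - 2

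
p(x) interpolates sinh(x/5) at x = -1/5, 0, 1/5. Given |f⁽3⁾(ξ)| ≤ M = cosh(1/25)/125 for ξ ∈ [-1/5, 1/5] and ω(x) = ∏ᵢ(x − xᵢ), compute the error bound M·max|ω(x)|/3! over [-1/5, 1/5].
sqrt(3)*cosh(1/25)/421875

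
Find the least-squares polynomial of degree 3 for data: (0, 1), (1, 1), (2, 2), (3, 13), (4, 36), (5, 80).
19/18 + (59/108)x + (-67/36)x² + (53/54)x³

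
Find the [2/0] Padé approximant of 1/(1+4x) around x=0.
16*x**2 - 4*x + 1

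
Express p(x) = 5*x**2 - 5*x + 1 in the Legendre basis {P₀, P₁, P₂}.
(8/3)P₀ + (-5)P₁ + (10/3)P₂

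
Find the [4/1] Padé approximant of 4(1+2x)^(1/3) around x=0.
(64*x**4/243 - 256*x**3/405 + 32*x**2/15 + 128*x/15 + 4)/(22*x/15 + 1)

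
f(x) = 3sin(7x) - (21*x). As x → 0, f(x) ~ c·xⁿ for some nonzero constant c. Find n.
3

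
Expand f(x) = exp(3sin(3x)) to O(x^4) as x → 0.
1 + 9*x + 81*x**2/2 + 108*x**3 + O(x**4)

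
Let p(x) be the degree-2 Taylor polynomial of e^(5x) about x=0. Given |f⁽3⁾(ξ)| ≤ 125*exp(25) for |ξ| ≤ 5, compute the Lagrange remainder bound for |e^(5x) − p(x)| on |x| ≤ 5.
15625*exp(25)/6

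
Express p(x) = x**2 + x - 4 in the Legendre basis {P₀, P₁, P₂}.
(-11/3)P₀ + P₁ + (2/3)P₂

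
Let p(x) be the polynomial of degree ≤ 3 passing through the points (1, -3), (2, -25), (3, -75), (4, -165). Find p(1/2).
5/4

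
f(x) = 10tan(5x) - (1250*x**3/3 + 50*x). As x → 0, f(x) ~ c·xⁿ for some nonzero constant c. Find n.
5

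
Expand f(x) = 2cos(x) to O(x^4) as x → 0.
2 - x**2 + O(x**4)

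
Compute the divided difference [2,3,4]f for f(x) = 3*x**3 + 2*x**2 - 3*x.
29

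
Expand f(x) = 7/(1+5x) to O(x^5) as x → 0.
7 - 35*x + 175*x**2 - 875*x**3 + 4375*x**4 + O(x**5)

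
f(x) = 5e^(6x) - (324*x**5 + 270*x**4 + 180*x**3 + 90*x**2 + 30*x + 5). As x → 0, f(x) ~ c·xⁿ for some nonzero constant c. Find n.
6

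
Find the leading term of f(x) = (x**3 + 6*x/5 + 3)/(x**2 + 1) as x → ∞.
x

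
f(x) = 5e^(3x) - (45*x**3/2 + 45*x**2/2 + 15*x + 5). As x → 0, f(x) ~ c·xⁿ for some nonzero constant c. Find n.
4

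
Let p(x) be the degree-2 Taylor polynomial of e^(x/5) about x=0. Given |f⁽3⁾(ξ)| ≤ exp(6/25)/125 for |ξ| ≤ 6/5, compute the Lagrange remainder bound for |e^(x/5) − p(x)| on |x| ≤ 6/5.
36*exp(6/25)/15625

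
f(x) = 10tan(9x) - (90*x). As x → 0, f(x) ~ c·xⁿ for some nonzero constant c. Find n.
3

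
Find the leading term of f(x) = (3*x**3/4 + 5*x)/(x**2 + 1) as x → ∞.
3*x/4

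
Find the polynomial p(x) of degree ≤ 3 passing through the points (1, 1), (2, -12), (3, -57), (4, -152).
-3*x**3 + 2*x**2 + 2*x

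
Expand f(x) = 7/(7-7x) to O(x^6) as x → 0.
1 + x + x**2 + x**3 + x**4 + x**5 + O(x**6)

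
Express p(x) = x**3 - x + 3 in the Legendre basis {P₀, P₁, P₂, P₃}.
(3)P₀ + (-2/5)P₁ + (2/5)P₃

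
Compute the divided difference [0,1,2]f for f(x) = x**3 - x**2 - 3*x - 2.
2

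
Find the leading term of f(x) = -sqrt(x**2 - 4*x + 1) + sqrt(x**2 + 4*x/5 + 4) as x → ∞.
12/5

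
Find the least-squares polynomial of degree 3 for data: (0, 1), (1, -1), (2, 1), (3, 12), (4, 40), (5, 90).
41/42 + (-377/252)x + (-17/12)x² + (19/18)x³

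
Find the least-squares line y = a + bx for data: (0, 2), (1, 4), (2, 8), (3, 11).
a = 8/5, b = 31/10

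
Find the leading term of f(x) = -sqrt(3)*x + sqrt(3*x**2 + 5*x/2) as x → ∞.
5*sqrt(3)/12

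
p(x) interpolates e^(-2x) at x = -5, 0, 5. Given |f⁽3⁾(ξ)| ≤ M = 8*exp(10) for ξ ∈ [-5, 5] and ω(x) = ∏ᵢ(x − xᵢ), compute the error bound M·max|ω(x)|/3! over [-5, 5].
1000*sqrt(3)*exp(10)/27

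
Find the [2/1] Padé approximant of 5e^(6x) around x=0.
(30*x**2 + 20*x + 5)/(1 - 2*x)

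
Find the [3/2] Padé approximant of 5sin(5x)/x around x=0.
(25 - 875*x**2/12)/(5*x**2/4 + 1)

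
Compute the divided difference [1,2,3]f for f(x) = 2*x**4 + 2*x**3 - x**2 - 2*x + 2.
61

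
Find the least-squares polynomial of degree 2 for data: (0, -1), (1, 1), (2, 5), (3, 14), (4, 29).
-4/7 + (-109/70)x + (31/14)x²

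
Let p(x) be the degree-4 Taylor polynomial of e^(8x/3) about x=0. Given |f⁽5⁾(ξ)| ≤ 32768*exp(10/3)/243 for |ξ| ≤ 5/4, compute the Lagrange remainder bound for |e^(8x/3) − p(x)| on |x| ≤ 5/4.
2500*exp(10/3)/729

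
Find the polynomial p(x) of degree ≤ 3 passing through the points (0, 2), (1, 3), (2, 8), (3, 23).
x**3 - x**2 + x + 2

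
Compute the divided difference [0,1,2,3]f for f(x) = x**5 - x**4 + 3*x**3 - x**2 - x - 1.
22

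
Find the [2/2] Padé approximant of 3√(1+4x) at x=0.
(15*x**2 + 15*x + 3)/(x**2 + 3*x + 1)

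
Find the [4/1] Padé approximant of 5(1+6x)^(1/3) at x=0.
(80*x**4/3 - 64*x**3/3 + 24*x**2 + 32*x + 5)/(22*x/5 + 1)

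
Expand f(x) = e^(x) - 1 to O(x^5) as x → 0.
x + x**2/2 + x**3/6 + x**4/24 + O(x**5)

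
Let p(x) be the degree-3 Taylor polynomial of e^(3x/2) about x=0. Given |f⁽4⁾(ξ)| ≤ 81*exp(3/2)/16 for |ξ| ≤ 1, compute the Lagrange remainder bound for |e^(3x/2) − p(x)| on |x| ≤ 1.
27*exp(3/2)/128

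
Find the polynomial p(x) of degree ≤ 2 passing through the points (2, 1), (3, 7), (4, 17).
2*x**2 - 4*x + 1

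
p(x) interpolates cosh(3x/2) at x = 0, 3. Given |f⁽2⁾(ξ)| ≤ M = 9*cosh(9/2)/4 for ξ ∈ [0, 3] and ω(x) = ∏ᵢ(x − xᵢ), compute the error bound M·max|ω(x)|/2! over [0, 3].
81*cosh(9/2)/32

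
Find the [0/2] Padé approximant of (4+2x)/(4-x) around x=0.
1/(3*x**2/8 - 3*x/4 + 1)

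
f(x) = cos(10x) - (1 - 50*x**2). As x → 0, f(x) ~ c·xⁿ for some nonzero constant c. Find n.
4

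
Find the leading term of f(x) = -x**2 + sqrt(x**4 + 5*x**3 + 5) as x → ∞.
5*x/2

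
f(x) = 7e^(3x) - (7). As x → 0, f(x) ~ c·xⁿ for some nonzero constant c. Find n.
1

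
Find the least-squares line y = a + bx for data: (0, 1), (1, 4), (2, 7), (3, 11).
a = 4/5, b = 33/10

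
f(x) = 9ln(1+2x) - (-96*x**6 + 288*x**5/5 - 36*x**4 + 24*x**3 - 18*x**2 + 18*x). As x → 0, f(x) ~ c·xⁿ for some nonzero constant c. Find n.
7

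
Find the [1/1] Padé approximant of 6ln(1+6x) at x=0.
36*x/(3*x + 1)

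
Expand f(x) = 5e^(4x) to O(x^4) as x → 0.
5 + 20*x + 40*x**2 + 160*x**3/3 + O(x**4)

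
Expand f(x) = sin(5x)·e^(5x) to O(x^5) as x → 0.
5*x + 25*x**2 + 125*x**3/3 + O(x**5)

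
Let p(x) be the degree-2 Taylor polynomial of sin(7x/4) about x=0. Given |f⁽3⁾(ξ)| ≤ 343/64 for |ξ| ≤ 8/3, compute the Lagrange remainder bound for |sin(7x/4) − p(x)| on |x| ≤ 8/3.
1372/81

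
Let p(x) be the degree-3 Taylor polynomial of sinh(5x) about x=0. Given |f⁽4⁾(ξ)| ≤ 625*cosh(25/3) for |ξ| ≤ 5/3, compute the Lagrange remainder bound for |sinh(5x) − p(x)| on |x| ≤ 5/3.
390625*cosh(25/3)/1944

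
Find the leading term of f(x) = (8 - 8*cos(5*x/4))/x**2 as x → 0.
25/4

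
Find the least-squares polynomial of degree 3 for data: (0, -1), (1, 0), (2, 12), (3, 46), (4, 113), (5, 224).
-1 + (-5/6)x + (11/6)x³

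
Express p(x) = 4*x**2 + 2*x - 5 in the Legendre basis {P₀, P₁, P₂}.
(-11/3)P₀ + (2)P₁ + (8/3)P₂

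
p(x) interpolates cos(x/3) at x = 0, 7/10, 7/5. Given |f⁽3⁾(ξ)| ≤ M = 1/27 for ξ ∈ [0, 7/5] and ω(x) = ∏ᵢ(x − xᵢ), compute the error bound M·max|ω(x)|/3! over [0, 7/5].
343*sqrt(3)/729000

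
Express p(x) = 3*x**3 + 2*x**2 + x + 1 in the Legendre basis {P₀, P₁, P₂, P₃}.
(5/3)P₀ + (14/5)P₁ + (4/3)P₂ + (6/5)P₃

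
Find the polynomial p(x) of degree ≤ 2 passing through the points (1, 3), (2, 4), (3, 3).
-x**2 + 4*x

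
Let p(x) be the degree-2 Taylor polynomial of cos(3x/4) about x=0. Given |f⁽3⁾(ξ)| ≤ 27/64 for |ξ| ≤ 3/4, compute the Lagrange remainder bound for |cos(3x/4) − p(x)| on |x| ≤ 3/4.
243/8192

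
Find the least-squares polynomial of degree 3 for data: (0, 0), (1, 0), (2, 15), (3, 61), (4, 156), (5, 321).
-11/63 + (17/378)x + (-605/252)x² + (329/108)x³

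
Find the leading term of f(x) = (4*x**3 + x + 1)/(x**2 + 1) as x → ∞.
4*x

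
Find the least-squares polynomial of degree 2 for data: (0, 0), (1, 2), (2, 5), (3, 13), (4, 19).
-1/7 + (83/70)x + (13/14)x²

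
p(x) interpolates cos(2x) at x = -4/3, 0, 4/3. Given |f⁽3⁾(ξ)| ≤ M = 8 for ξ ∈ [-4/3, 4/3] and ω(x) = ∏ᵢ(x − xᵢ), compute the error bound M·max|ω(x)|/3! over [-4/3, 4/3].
512*sqrt(3)/729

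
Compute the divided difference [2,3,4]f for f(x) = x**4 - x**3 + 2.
46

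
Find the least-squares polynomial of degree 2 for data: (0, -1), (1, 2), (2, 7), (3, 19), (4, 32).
-33/35 + (41/70)x + (27/14)x²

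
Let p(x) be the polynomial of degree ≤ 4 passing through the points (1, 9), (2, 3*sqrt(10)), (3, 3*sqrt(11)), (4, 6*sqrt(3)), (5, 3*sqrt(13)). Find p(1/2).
-315*sqrt(10)/32 - 135*sqrt(3)/16 + 105*sqrt(13)/128 + 2835/128 + 567*sqrt(11)/64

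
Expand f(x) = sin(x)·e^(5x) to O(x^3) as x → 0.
x + 5*x**2 + O(x**3)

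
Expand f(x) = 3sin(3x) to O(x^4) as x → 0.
9*x - 27*x**3/2 + O(x**4)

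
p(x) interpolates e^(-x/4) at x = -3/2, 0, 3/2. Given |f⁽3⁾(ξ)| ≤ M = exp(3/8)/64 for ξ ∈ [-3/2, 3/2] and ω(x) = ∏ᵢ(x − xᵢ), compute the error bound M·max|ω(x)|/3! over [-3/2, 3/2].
sqrt(3)*exp(3/8)/512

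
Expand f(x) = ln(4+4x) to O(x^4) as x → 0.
log(4) + x - x**2/2 + x**3/3 + O(x**4)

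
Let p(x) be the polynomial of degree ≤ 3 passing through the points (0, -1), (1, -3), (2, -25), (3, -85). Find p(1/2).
-5/8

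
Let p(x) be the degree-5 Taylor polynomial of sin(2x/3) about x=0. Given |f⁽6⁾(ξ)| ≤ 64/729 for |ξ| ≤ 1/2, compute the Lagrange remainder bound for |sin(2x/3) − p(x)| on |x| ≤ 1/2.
1/524880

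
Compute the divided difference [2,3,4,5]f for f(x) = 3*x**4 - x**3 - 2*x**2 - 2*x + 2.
41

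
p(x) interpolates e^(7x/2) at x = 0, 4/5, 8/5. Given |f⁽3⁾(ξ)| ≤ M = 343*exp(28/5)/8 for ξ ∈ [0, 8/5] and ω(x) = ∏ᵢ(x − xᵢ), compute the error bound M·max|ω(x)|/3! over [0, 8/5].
2744*sqrt(3)*exp(28/5)/3375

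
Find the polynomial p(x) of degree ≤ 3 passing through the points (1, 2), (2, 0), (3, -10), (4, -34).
-x**3 + 2*x**2 - x + 2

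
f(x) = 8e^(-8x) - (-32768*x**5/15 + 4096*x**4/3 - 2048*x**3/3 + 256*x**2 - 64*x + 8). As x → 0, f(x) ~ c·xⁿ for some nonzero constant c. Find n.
6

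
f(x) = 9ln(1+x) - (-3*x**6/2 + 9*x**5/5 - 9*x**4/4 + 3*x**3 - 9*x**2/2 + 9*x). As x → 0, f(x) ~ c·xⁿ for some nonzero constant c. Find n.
7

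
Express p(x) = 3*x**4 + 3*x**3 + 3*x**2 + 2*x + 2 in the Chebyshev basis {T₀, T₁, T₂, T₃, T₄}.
(37/8)T₀ + (17/4)T₁ + (3)T₂ + (3/4)T₃ + (3/8)T₄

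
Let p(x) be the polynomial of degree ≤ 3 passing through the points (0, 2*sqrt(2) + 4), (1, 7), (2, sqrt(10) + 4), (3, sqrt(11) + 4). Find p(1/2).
-5*sqrt(10)/16 + sqrt(11)/16 + 5*sqrt(2)/8 + 109/16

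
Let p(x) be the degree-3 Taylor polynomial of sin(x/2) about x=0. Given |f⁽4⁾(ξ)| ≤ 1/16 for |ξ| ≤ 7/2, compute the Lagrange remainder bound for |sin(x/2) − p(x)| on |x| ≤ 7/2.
2401/6144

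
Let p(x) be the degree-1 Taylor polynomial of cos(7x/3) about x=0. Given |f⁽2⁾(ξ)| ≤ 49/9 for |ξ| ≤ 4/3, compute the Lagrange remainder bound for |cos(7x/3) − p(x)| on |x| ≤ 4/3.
392/81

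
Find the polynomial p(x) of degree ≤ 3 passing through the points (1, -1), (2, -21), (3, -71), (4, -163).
-2*x**3 - 3*x**2 + 3*x + 1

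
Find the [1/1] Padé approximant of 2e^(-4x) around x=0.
(2 - 4*x)/(2*x + 1)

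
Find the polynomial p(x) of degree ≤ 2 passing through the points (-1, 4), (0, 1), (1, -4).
-x**2 - 4*x + 1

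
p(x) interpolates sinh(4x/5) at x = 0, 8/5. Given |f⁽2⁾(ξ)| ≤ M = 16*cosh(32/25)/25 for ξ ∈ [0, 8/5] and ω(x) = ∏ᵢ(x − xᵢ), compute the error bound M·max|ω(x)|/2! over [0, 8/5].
128*cosh(32/25)/625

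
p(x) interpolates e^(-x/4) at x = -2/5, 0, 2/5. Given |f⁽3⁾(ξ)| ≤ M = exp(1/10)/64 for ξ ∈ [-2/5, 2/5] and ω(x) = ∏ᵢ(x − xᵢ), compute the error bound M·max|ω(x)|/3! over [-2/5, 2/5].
sqrt(3)*exp(1/10)/27000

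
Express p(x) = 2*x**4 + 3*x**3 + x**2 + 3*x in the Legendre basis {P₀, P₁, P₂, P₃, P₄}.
(11/15)P₀ + (24/5)P₁ + (38/21)P₂ + (6/5)P₃ + (16/35)P₄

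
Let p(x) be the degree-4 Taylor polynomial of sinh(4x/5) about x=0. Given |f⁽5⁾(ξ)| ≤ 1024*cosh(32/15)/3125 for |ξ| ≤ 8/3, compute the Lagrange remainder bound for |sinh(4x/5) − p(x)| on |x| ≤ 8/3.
4194304*cosh(32/15)/11390625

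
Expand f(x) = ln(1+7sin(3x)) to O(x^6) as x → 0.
21*x - 441*x**2/2 + 6111*x**3/2 - 191835*x**4/4 + 6423543*x**5/8 + O(x**6)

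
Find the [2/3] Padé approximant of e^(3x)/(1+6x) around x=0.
(117*x**2/148 + 282*x/185 + 1)/(3177*x**3/740 - 6021*x**2/740 + 837*x/185 + 1)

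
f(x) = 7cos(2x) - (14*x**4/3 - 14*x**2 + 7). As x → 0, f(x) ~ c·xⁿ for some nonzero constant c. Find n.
6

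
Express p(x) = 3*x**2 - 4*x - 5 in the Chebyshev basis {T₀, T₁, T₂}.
(-7/2)T₀ + (-4)T₁ + (3/2)T₂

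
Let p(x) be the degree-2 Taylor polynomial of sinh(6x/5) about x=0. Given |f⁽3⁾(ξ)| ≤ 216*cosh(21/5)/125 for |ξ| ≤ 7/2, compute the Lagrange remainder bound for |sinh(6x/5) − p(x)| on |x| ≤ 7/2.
3087*cosh(21/5)/250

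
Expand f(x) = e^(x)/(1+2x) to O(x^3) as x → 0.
1 - x + 5*x**2/2 + O(x**3)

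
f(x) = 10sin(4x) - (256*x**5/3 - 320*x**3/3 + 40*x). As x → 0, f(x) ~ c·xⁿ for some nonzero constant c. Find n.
7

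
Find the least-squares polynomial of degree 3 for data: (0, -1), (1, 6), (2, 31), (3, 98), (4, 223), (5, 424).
-47/63 + (337/189)x + (125/126)x² + (169/54)x³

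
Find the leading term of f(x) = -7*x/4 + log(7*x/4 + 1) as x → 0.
-49*x**2/32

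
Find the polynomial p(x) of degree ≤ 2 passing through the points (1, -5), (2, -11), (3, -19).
-x**2 - 3*x - 1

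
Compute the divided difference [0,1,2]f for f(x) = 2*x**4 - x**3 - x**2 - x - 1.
10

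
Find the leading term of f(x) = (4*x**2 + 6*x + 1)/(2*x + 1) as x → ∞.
2*x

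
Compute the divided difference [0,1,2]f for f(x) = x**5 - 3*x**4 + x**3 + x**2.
-2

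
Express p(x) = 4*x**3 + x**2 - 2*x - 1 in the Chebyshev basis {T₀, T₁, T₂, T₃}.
(-1/2)T₀ + T₁ + (1/2)T₂ + T₃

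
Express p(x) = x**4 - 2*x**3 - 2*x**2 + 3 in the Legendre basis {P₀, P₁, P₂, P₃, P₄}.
(38/15)P₀ + (-6/5)P₁ + (-16/21)P₂ + (-4/5)P₃ + (8/35)P₄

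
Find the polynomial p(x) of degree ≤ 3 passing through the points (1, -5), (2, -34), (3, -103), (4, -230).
-3*x**3 - 2*x**2 - 2*x + 2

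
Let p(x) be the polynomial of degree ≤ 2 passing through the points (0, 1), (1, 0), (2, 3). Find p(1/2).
0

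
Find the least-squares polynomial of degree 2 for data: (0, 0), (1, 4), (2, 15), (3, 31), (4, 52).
-8/35 + (137/70)x + (39/14)x²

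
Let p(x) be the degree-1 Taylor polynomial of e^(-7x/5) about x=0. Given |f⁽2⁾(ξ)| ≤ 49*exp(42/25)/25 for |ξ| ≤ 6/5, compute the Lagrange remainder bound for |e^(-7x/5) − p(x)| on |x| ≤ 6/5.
882*exp(42/25)/625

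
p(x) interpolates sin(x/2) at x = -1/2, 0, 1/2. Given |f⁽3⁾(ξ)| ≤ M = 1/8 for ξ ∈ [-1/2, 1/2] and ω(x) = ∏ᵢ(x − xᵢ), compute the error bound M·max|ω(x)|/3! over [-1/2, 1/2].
sqrt(3)/1728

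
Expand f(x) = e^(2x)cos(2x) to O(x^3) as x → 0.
1 + 2*x + O(x**3)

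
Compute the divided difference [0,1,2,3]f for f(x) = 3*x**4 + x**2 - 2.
18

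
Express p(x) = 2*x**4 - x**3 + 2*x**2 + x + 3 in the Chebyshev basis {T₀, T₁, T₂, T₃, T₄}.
(19/4)T₀ + (1/4)T₁ + (2)T₂ + (-1/4)T₃ + (1/4)T₄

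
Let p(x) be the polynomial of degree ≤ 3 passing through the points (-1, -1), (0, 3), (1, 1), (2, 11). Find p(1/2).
13/8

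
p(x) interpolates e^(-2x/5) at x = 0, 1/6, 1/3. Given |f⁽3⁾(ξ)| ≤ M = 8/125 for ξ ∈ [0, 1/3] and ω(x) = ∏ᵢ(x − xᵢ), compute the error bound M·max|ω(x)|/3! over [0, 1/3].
sqrt(3)/91125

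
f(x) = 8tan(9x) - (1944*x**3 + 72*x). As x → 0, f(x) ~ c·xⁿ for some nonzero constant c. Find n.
5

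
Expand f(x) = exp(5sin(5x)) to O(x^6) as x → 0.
1 + 25*x + 625*x**2/2 + 2500*x**3 + 109375*x**4/8 + 146875*x**5/3 + O(x**6)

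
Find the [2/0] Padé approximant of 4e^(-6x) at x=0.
72*x**2 - 24*x + 4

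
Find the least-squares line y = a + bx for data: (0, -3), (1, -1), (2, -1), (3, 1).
a = -14/5, b = 6/5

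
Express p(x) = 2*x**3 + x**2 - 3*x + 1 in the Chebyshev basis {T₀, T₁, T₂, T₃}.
(3/2)T₀ + (-3/2)T₁ + (1/2)T₂ + (1/2)T₃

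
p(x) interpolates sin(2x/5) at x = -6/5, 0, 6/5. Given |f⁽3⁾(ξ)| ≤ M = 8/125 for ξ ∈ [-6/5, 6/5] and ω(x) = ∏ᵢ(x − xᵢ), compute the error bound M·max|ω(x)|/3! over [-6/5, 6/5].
64*sqrt(3)/15625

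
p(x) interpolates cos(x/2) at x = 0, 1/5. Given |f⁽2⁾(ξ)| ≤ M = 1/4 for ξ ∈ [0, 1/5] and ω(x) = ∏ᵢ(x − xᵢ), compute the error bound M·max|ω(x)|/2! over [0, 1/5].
1/800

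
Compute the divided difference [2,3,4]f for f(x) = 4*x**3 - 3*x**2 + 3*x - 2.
33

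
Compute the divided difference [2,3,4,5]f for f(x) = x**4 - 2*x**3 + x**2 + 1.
12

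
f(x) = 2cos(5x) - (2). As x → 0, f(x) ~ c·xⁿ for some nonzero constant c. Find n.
2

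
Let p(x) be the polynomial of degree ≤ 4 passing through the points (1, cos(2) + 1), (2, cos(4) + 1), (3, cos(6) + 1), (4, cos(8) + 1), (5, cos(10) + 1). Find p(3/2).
35*cos(4)/32 - 35*cos(6)/64 + 35*cos(2)/128 + 7*cos(8)/32 - 5*cos(10)/128 + 1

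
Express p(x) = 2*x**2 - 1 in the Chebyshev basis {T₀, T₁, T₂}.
T₂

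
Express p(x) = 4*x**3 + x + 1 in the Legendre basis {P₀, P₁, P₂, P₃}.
P₀ + (17/5)P₁ + (8/5)P₃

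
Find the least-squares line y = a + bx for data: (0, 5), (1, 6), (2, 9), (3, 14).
a = 4, b = 3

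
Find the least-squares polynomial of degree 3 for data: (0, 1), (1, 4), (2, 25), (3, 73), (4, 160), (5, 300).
103/126 + (-55/108)x + (289/126)x² + (211/108)x³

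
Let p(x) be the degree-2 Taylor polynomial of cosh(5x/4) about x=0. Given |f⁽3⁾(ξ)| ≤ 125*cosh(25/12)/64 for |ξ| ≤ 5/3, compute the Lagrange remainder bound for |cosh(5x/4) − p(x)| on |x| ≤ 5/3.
15625*cosh(25/12)/10368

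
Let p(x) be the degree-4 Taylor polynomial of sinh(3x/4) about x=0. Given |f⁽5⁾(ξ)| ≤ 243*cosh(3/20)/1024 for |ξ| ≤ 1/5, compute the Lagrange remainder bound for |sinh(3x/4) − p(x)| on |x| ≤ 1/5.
81*cosh(3/20)/128000000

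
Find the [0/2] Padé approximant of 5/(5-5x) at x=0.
1/(1 - x)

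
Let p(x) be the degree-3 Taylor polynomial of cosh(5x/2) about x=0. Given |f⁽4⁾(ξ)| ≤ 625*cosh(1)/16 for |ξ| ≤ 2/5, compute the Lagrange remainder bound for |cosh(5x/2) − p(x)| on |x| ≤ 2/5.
cosh(1)/24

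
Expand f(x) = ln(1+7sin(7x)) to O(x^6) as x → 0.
49*x - 2401*x**2/2 + 232897*x**3/6 - 17059105*x**4/12 + 1332845521*x**5/24 + O(x**6)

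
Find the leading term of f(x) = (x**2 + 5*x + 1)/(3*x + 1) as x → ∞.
x/3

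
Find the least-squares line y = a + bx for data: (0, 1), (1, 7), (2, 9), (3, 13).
a = 9/5, b = 19/5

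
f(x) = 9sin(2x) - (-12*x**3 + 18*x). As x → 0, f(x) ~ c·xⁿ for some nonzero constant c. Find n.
5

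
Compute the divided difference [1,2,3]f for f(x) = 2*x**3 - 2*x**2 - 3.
10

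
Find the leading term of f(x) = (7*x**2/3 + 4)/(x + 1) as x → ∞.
7*x/3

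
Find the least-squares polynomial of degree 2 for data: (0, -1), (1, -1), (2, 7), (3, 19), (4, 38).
-6/5 + (-11/5)x + (3)x²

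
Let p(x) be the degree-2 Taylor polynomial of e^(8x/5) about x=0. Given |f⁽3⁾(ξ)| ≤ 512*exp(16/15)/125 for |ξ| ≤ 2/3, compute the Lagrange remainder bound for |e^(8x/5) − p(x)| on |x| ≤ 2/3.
2048*exp(16/15)/10125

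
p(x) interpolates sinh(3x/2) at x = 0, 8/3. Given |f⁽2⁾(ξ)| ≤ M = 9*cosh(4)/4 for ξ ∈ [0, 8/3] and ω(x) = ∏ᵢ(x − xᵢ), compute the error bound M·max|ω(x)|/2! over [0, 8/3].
2*cosh(4)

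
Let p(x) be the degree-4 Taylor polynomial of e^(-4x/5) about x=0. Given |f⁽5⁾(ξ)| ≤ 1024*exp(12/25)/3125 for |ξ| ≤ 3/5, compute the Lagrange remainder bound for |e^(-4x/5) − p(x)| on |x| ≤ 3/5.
10368*exp(12/25)/48828125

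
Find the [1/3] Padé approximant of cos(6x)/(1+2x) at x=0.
(1 - 15*x/2)/(-99*x**3 + 3*x**2 - 11*x/2 + 1)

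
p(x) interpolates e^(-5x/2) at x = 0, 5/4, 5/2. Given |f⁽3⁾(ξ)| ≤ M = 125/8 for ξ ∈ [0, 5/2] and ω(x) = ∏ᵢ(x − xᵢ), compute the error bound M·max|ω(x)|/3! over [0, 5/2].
15625*sqrt(3)/13824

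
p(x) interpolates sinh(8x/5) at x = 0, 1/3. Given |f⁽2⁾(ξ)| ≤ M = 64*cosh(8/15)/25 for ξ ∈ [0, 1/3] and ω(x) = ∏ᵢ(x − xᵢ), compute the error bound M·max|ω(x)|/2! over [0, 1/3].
8*cosh(8/15)/225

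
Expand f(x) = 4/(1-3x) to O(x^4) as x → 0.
4 + 12*x + 36*x**2 + 108*x**3 + O(x**4)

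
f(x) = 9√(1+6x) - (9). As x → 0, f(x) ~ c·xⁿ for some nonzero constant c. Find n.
1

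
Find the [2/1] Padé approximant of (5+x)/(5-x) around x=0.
(x/5 + 1)/(1 - x/5)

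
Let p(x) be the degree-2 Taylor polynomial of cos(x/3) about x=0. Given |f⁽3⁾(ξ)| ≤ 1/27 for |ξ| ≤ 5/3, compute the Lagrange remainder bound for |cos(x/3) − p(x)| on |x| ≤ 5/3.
125/4374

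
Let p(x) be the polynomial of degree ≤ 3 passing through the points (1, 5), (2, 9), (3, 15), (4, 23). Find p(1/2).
15/4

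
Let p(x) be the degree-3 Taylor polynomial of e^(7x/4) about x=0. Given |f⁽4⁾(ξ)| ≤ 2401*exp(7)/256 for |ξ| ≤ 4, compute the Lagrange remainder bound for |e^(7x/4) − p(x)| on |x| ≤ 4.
2401*exp(7)/24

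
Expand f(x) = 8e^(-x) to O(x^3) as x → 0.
8 - 8*x + 4*x**2 + O(x**3)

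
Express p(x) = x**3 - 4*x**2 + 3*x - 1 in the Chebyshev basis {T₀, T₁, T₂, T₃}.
(-3)T₀ + (15/4)T₁ + (-2)T₂ + (1/4)T₃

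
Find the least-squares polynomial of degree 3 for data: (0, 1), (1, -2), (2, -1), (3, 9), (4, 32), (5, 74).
41/42 + (-827/252)x + (-19/42)x² + (29/36)x³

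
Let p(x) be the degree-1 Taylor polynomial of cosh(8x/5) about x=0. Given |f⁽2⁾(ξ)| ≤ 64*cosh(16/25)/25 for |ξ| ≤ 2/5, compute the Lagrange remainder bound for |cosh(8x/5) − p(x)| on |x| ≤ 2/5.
128*cosh(16/25)/625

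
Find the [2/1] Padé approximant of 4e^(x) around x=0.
(2*x**2/3 + 8*x/3 + 4)/(1 - x/3)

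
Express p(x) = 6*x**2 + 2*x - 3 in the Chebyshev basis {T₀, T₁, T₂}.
(2)T₁ + (3)T₂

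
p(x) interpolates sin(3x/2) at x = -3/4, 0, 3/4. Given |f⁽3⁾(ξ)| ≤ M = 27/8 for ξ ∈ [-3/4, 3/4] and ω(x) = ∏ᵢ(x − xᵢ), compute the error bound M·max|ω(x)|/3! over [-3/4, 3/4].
27*sqrt(3)/512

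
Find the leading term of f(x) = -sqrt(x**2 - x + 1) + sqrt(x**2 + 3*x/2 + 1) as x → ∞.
5/4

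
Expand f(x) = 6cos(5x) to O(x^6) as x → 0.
6 - 75*x**2 + 625*x**4/4 + O(x**6)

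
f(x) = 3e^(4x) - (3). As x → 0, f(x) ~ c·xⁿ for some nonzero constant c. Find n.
1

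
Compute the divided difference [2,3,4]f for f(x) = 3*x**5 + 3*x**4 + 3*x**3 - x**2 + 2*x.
1046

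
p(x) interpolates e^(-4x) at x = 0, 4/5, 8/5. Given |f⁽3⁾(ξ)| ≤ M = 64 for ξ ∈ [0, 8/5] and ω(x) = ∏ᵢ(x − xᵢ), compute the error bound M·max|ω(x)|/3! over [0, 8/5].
4096*sqrt(3)/3375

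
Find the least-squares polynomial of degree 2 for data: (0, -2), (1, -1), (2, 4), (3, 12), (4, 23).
-74/35 + (-19/70)x + (23/14)x²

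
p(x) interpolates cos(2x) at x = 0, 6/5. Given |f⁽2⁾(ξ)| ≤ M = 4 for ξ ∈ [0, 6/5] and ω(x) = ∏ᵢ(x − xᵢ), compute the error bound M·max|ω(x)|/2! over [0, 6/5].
18/25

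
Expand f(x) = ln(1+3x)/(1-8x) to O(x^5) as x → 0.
3*x + 39*x**2/2 + 165*x**3 + 5199*x**4/4 + O(x**5)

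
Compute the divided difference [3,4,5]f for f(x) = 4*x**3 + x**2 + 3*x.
49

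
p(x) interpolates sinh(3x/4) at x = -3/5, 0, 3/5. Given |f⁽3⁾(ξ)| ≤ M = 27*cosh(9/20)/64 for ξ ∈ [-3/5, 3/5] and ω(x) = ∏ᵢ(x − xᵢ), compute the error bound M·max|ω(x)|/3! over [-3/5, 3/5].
27*sqrt(3)*cosh(9/20)/8000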